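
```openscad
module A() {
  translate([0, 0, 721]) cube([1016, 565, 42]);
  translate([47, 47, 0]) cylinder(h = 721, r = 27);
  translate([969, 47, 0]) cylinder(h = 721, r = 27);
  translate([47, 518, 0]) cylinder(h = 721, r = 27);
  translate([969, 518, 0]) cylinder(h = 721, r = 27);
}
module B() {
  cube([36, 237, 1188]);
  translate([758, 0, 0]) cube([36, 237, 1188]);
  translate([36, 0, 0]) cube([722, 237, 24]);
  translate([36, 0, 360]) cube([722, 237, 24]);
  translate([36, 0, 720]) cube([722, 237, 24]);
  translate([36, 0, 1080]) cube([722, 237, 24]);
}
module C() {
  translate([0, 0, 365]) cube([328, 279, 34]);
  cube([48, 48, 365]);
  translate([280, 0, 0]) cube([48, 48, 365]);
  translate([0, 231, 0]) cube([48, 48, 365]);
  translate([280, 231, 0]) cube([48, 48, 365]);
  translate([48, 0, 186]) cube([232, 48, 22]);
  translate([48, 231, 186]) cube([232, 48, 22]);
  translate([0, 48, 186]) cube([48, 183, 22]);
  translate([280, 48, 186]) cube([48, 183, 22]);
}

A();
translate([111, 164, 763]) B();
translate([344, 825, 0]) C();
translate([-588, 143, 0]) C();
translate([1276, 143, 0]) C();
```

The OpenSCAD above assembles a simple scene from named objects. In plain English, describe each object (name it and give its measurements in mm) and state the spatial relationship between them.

A is a rectangular dining table. The top is 1016×565×42 mm with its upper surface at z = 763 mm. It stands on four round legs of 54 mm diameter, each leg's bounding box inset 20 mm from the nearest pair of top edges, running from the floor to the underside of the top.

B is a bookshelf 794 mm wide overall, 237 mm deep and 1188 mm tall. The two sides are 36 mm thick vertical panels. 4 horizontal shelves of 24 mm thickness span between the inner faces of the sides; the lowest shelf sits on the floor and shelves are stacked with a clear vertical gap of 336 mm between each pair.

C is a four-legged stool. The seat is a 328×279×34 mm slab whose top surface is at z = 399 mm; four square legs, each 48×48 mm in cross-section, run from the floor (z = 0) to the underside of the seat, each flush with a corner of the seat. Four stretchers, 48 mm wide and 22 mm tall, connect adjacent legs with their undersides at z = 186 mm, each running between the inner faces of the legs it joins and aligned with the legs' outer faces on the other axis.

The bookshelf is on top of the table, centred. Three stools sit around the table at the +y, −x, +x sides.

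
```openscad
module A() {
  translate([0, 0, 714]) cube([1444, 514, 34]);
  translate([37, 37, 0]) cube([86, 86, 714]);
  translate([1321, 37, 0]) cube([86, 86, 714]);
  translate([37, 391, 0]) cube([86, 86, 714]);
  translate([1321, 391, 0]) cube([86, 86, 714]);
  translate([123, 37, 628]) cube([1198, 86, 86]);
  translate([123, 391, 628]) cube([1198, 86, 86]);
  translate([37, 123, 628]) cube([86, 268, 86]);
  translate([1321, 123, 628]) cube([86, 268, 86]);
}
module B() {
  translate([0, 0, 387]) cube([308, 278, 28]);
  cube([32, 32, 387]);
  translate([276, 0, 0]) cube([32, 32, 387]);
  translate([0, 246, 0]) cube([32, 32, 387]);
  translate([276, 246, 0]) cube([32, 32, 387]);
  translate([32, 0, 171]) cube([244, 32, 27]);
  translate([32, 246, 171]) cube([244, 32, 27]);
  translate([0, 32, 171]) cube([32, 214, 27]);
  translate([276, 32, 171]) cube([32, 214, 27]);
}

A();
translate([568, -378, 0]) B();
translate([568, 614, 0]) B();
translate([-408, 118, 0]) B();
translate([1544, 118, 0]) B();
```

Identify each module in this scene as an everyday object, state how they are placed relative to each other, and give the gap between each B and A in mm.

A is a table. B is a stool. Four stools sit around the table at the −y, +y, −x, +x sides. The gap between each stool and the table is 100 mm.

Each stool's nearest face is 100 mm from the table's bounding box.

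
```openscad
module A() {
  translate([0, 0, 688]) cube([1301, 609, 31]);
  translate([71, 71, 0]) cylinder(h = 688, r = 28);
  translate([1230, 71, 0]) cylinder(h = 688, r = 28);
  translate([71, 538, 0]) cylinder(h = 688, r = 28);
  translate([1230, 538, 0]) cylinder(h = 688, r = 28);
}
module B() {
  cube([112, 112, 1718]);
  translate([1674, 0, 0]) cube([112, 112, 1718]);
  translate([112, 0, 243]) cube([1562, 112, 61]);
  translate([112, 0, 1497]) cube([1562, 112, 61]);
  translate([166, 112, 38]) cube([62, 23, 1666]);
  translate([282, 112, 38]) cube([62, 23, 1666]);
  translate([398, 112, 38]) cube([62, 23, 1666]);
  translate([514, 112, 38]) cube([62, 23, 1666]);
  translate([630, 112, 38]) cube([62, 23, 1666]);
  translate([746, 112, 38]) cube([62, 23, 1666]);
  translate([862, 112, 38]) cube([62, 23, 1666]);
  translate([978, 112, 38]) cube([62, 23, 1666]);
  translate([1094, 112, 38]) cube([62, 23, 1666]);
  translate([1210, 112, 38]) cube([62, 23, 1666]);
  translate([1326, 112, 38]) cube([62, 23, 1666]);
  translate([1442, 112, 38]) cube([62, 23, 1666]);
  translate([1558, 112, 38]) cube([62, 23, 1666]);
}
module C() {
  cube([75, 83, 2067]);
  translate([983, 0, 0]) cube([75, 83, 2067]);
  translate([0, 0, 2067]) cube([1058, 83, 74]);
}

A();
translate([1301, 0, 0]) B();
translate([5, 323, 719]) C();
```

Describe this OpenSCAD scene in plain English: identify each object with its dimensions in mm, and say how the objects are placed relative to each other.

A is a table: top 1301 mm (x) × 609 mm (y), 31 mm thick, upper face at z = 719 mm, on four round legs of 56 mm diameter, each leg's bounding box inset 43 mm from the nearest pair of top edges, running from z = 0 to the bottom of the top.

B is a fence section. Two 112×112 mm posts, 1718 mm tall, stand on the floor with a clear span of 1562 mm between their inner faces. Two horizontal rails of 112×61 mm section span the gap between the posts with their undersides at z = 243 mm and z = 1497 mm, flush with the posts' −y face. 13 pickets, each 62 mm wide, 23 mm thick and 1666 mm tall, are fixed to the +y face of the rails with their bottoms at z = 38 mm, evenly spaced across the span with equal gaps (rounded down to the nearest mm) at the −x end and between each pair — any rounding remainder accumulates at the +x end.

C is a rectangular door frame: two vertical jambs of 75×83 mm section, 2067 mm tall, with a clear opening 908 mm wide between their inner faces. A header 74 mm tall and 83 mm deep lies on top of the jambs and spans the full outside width.

The fence section is against the table's +x side, with their −y faces flush. The door frame is on top of the table.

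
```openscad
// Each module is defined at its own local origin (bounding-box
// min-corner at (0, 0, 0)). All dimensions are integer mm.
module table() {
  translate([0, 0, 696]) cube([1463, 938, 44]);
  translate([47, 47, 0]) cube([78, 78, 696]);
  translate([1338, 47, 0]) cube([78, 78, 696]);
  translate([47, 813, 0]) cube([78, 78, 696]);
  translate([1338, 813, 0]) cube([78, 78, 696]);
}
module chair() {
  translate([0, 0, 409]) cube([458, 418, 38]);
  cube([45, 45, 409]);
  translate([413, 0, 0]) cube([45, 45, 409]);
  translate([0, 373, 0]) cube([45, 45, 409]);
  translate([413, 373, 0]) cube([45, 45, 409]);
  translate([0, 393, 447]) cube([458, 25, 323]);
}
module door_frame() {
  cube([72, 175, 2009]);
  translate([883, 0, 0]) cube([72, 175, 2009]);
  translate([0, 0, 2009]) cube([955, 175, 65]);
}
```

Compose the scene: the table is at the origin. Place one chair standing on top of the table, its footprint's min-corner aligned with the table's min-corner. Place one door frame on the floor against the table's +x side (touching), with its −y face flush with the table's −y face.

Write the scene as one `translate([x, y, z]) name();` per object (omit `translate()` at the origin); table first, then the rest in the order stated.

table();
translate([0, 0, 740]) chair();
translate([1463, 0, 0]) door_frame();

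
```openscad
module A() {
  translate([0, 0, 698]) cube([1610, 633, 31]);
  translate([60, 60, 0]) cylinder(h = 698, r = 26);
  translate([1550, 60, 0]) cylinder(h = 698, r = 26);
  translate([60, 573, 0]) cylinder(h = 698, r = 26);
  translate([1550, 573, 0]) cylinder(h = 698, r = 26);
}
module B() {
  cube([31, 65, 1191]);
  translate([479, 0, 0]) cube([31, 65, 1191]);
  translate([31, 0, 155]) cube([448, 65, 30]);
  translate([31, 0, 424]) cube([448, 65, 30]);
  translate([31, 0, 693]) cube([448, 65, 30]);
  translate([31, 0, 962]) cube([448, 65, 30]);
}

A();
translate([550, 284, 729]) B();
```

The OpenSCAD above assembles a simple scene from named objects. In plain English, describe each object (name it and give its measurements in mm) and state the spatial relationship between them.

A is a rectangular dining table. The top is 1610×633×31 mm with its upper surface at z = 729 mm. It stands on four round legs of 52 mm diameter, each leg's bounding box inset 34 mm from the nearest pair of top edges, running from the floor to the underside of the top.

B is a wooden ladder with two side rails of 31×65 mm section and 1191 mm height, set 510 mm apart overall. Between them run 4 rectangular rungs (65 mm deep, 30 mm thick), front faces flush with the rails' −y face. The bottom of the first rung is 155 mm above the floor and each subsequent rung is 269 mm higher than the one below.

The ladder is on top of the table, centred.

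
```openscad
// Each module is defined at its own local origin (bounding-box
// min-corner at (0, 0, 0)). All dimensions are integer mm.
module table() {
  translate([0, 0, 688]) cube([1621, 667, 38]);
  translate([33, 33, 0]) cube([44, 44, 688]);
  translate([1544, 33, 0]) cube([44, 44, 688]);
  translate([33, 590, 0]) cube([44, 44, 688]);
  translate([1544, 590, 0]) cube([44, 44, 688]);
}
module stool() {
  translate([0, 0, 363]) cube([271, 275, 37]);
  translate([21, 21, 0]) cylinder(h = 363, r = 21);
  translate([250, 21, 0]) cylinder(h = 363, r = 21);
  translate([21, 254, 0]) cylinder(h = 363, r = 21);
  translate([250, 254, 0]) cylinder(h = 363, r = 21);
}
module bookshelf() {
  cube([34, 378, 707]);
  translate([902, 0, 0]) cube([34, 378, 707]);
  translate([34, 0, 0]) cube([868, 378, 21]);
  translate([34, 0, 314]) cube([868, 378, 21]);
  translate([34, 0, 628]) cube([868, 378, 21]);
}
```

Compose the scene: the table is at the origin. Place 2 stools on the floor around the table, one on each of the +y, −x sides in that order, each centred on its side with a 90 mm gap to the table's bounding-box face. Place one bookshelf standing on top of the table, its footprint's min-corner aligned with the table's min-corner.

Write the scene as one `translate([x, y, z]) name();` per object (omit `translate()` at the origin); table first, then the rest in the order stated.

table();
translate([675, 757, 0]) stool();
translate([-361, 196, 0]) stool();
translate([0, 0, 726]) bookshelf();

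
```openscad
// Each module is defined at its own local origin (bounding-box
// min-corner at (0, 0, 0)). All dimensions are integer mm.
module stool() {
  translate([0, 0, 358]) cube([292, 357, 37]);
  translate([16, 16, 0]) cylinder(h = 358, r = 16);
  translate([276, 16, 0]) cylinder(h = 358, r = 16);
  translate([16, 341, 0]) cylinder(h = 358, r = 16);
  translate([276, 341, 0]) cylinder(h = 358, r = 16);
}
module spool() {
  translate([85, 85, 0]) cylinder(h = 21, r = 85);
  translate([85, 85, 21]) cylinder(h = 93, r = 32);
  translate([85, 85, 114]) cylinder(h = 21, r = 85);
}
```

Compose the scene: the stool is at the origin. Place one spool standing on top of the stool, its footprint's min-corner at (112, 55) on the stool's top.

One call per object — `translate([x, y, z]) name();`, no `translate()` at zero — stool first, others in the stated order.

stool();
translate([112, 55, 395]) spool();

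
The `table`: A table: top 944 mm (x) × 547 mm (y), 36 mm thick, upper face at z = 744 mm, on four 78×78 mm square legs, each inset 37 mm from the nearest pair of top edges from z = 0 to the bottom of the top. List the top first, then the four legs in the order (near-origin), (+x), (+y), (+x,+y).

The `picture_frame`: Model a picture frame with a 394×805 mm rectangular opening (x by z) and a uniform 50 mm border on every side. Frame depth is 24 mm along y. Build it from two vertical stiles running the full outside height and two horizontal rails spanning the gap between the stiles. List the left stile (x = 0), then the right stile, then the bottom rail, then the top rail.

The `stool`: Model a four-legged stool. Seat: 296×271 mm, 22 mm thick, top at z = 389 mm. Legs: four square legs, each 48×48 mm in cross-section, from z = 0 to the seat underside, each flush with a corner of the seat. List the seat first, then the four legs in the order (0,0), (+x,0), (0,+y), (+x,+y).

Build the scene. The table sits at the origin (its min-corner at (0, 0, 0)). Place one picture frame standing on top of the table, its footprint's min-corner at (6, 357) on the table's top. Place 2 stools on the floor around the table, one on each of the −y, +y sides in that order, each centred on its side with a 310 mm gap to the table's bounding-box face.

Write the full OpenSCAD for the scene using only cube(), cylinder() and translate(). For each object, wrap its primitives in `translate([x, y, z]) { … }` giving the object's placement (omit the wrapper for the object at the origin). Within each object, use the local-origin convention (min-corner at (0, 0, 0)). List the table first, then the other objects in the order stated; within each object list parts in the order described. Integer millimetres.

translate([0, 0, 708]) cube([944, 547, 36]);
translate([37, 37, 0]) cube([78, 78, 708]);
translate([829, 37, 0]) cube([78, 78, 708]);
translate([37, 432, 0]) cube([78, 78, 708]);
translate([829, 432, 0]) cube([78, 78, 708]);
translate([6, 357, 744]) {
  cube([50, 24, 905]);
  translate([444, 0, 0]) cube([50, 24, 905]);
  translate([50, 0, 0]) cube([394, 24, 50]);
  translate([50, 0, 855]) cube([394, 24, 50]);
}
translate([324, -581, 0]) {
  translate([0, 0, 367]) cube([296, 271, 22]);
  cube([48, 48, 367]);
  translate([248, 0, 0]) cube([48, 48, 367]);
  translate([0, 223, 0]) cube([48, 48, 367]);
  translate([248, 223, 0]) cube([48, 48, 367]);
}
translate([324, 857, 0]) {
  translate([0, 0, 367]) cube([296, 271, 22]);
  cube([48, 48, 367]);
  translate([248, 0, 0]) cube([48, 48, 367]);
  translate([0, 223, 0]) cube([48, 48, 367]);
  translate([248, 223, 0]) cube([48, 48, 367]);
}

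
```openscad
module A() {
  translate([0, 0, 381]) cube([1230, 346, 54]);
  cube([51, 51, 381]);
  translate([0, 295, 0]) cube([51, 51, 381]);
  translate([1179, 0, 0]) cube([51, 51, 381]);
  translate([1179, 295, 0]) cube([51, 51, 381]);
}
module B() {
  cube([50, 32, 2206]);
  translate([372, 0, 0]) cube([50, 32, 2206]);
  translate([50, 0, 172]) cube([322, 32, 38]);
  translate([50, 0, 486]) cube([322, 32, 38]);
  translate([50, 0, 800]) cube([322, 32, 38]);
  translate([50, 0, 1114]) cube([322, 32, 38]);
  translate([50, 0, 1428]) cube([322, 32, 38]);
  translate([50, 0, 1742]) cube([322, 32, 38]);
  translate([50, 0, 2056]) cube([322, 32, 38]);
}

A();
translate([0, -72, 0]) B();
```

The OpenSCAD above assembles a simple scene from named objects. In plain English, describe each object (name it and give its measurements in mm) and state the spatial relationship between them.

A is a bench: a 1230×346 mm seat slab, 54 mm thick, top at z = 435 mm, on four 51×51 mm square legs flush with the seat corners and standing on z = 0.

B is a wooden ladder with two side rails of 50×32 mm section and 2206 mm height, set 422 mm apart overall. Between them run 7 rectangular rungs (32 mm deep, 38 mm thick), front faces flush with the rails' −y face. The bottom of the first rung is 172 mm above the floor and each subsequent rung is 314 mm higher than the one below.

The ladder is on the floor beside the bench on its −y side.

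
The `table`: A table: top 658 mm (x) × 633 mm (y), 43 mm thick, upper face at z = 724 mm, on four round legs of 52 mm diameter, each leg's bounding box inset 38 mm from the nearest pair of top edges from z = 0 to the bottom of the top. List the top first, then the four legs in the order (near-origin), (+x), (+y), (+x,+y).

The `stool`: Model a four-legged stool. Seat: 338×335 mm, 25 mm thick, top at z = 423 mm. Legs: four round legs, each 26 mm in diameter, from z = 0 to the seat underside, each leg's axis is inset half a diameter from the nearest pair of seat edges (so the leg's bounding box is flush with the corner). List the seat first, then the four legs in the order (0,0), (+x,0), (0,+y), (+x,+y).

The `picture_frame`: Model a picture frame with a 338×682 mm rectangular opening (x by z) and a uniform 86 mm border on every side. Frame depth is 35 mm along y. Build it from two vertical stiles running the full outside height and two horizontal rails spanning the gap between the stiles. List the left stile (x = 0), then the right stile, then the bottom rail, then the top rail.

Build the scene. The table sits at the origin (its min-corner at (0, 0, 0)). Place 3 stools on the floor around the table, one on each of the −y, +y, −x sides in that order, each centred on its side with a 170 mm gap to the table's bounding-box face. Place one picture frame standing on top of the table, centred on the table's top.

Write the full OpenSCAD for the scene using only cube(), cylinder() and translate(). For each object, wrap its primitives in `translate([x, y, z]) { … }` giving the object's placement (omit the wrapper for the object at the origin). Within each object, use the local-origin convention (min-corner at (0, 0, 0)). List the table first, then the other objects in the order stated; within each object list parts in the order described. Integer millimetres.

translate([0, 0, 681]) cube([658, 633, 43]);
translate([64, 64, 0]) cylinder(h = 681, r = 26);
translate([594, 64, 0]) cylinder(h = 681, r = 26);
translate([64, 569, 0]) cylinder(h = 681, r = 26);
translate([594, 569, 0]) cylinder(h = 681, r = 26);
translate([160, -505, 0]) {
  translate([0, 0, 398]) cube([338, 335, 25]);
  translate([13, 13, 0]) cylinder(h = 398, r = 13);
  translate([325, 13, 0]) cylinder(h = 398, r = 13);
  translate([13, 322, 0]) cylinder(h = 398, r = 13);
  translate([325, 322, 0]) cylinder(h = 398, r = 13);
}
translate([160, 803, 0]) {
  translate([0, 0, 398]) cube([338, 335, 25]);
  translate([13, 13, 0]) cylinder(h = 398, r = 13);
  translate([325, 13, 0]) cylinder(h = 398, r = 13);
  translate([13, 322, 0]) cylinder(h = 398, r = 13);
  translate([325, 322, 0]) cylinder(h = 398, r = 13);
}
translate([-508, 149, 0]) {
  translate([0, 0, 398]) cube([338, 335, 25]);
  translate([13, 13, 0]) cylinder(h = 398, r = 13);
  translate([325, 13, 0]) cylinder(h = 398, r = 13);
  translate([13, 322, 0]) cylinder(h = 398, r = 13);
  translate([325, 322, 0]) cylinder(h = 398, r = 13);
}
translate([74, 299, 724]) {
  cube([86, 35, 854]);
  translate([424, 0, 0]) cube([86, 35, 854]);
  translate([86, 0, 0]) cube([338, 35, 86]);
  translate([86, 0, 768]) cube([338, 35, 86]);
}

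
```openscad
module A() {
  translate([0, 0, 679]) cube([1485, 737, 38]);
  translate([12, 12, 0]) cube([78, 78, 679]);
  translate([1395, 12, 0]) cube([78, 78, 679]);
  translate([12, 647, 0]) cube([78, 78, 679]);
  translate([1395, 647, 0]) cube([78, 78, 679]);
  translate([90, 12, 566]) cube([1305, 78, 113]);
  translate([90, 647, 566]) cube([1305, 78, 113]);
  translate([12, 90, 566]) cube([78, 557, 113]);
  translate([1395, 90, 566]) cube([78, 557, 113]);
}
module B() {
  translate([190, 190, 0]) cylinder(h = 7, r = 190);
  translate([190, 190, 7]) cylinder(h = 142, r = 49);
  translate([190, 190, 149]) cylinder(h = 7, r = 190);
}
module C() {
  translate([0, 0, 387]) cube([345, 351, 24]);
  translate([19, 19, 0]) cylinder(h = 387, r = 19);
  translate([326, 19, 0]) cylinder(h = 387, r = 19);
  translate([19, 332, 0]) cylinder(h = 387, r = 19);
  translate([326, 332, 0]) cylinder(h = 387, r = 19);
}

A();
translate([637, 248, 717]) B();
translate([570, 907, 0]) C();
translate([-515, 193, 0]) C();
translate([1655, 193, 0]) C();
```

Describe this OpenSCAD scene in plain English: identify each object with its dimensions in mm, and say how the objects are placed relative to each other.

A is a table: top 1485 mm (x) × 737 mm (y), 38 mm thick, upper face at z = 717 mm, on four 78×78 mm square legs, each inset 12 mm from the nearest pair of top edges, running from z = 0 to the bottom of the top. Four apron rails, 78 mm thick and 113 mm tall, run between adjacent legs with their top edges flush with the underside of the top and their outer faces flush with the legs' outer faces.

B is a spool: two coaxial disc flanges of radius 190 mm and thickness 7 mm, joined by a core cylinder of radius 49 mm and height 142 mm. The lower flange rests on z = 0 and the three cylinders share a vertical axis.

C is a four-legged stool. The seat is 345×351 mm, 24 mm thick, top at z = 411 mm. It stands on four round legs, each 38 mm in diameter, from z = 0 to the seat underside, each leg's axis is inset half a diameter from the nearest pair of seat edges (so the leg's bounding box is flush with the corner).

The spool is on top of the table. Three stools sit around the table at the +y, −x, +x sides.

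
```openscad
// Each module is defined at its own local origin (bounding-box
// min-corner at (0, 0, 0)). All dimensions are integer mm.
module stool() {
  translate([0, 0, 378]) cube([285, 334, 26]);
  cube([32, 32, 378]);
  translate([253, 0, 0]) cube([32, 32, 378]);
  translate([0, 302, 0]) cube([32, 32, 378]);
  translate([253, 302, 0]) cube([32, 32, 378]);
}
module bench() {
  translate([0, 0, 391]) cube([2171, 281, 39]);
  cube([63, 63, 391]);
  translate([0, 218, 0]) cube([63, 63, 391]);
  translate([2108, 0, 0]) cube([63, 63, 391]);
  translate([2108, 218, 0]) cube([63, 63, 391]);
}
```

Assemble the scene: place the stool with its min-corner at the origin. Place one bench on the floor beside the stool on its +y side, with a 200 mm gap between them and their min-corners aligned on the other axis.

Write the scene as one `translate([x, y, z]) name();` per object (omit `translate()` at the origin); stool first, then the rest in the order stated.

stool();
translate([0, 534, 0]) bench();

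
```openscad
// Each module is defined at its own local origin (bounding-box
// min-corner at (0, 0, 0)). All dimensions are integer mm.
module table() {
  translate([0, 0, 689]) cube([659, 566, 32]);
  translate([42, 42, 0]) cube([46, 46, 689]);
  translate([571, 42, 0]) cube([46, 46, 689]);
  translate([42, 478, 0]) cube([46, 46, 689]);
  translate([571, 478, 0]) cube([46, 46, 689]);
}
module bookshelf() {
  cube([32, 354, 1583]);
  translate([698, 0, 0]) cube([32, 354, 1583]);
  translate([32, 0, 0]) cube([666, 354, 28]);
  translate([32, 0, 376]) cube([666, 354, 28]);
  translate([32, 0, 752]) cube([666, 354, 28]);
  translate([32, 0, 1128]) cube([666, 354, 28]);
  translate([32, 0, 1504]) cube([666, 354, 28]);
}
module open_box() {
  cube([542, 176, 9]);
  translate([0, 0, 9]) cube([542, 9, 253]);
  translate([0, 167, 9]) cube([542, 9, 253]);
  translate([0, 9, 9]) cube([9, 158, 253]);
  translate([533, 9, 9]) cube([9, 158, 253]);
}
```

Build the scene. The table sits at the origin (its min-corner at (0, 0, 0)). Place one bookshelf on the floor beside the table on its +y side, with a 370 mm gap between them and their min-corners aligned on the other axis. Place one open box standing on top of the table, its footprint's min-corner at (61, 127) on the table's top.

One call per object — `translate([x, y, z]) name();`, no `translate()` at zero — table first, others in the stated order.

table();
translate([0, 936, 0]) bookshelf();
translate([61, 127, 721]) open_box();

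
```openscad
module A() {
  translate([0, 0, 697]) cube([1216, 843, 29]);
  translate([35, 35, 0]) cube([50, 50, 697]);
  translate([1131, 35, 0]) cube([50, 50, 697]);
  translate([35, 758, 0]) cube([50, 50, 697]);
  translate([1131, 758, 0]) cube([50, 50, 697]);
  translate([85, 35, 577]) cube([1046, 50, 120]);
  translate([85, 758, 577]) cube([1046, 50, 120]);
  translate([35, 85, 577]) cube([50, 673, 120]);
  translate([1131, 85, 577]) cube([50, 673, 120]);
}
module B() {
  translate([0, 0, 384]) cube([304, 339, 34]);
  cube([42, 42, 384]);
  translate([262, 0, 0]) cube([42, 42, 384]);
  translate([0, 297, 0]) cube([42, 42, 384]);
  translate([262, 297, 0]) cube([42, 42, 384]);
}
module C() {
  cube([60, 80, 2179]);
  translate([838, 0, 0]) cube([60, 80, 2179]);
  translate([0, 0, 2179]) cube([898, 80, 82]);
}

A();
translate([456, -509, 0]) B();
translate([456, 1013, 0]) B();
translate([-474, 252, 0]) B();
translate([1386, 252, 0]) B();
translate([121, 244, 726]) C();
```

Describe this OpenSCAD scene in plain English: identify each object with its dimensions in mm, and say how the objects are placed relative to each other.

A is a table: top 1216 mm (x) × 843 mm (y), 29 mm thick, upper face at z = 726 mm, on four 50×50 mm square legs, each inset 35 mm from the nearest pair of top edges, running from z = 0 to the bottom of the top. Four apron rails, 50 mm thick and 120 mm tall, run between adjacent legs with their top edges flush with the underside of the top and their outer faces flush with the legs' outer faces.

B is a four-legged stool. The seat is a 304×339×34 mm slab whose top surface is at z = 418 mm; four square legs, each 42×42 mm in cross-section, run from the floor (z = 0) to the underside of the seat, each flush with a corner of the seat.

C is a door frame. The clear opening is 778 mm wide and 2179 mm high. Two 60 mm wide jambs, 80 mm deep, stand either side of the opening from the floor to the top of the opening. A 82 mm thick head sits across the top of both jambs, spanning the full outside width of the frame.

Four stools sit around the table at the −y, +y, −x, +x sides. The door frame is on top of the table.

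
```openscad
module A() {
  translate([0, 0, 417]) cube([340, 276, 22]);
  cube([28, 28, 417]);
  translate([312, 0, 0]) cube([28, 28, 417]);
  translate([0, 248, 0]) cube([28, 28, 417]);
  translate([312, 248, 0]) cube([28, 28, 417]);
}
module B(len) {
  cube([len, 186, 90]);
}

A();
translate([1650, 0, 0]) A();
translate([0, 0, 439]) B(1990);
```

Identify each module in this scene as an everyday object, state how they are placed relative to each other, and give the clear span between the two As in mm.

Second stool starts at x = 1650; first ends at x = 340; clear span = 1650 − 340 = 1310 mm.

A is a stool. B is a beam. A beam spans the tops of two stools. The clear span between the two stools is 1310 mm.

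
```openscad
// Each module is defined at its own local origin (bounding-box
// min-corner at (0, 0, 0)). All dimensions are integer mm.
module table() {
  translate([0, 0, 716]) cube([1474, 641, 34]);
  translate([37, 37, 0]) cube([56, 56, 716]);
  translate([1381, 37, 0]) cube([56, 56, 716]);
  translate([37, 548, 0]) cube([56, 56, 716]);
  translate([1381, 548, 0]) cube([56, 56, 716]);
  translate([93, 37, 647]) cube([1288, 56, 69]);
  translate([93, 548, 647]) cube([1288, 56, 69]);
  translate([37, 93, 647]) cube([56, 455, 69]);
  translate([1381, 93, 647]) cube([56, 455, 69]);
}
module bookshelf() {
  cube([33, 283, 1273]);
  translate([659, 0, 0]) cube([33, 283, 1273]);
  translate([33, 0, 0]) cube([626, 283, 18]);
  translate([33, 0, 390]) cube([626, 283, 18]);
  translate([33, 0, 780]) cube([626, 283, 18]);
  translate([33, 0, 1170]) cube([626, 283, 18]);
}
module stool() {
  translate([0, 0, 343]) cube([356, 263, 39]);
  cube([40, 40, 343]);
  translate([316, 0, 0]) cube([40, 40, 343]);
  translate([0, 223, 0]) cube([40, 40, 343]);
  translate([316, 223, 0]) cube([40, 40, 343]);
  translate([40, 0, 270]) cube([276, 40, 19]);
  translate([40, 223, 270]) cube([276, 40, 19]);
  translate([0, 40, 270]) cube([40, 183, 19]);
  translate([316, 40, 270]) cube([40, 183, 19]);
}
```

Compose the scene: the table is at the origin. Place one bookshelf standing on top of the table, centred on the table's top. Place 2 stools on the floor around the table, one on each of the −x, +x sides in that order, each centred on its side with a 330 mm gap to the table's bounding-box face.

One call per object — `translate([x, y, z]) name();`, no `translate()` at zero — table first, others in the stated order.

table();
translate([391, 179, 750]) bookshelf();
translate([-686, 189, 0]) stool();
translate([1804, 189, 0]) stool();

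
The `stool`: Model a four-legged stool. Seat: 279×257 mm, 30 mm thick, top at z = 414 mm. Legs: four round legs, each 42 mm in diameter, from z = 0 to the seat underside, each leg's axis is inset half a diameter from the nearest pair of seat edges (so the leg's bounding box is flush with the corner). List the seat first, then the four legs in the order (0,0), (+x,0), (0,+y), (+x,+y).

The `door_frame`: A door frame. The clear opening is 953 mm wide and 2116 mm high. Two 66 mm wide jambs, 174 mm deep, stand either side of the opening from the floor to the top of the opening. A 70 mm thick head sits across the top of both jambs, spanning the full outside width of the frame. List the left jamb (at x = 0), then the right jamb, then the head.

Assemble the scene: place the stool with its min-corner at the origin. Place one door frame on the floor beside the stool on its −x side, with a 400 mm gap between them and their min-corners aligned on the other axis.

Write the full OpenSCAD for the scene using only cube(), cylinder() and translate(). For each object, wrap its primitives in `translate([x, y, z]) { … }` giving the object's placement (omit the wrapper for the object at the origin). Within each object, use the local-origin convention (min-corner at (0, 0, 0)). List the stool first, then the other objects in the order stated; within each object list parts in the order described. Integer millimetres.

translate([0, 0, 384]) cube([279, 257, 30]);
translate([21, 21, 0]) cylinder(h = 384, r = 21);
translate([258, 21, 0]) cylinder(h = 384, r = 21);
translate([21, 236, 0]) cylinder(h = 384, r = 21);
translate([258, 236, 0]) cylinder(h = 384, r = 21);
translate([-1485, 0, 0]) {
  cube([66, 174, 2116]);
  translate([1019, 0, 0]) cube([66, 174, 2116]);
  translate([0, 0, 2116]) cube([1085, 174, 70]);
}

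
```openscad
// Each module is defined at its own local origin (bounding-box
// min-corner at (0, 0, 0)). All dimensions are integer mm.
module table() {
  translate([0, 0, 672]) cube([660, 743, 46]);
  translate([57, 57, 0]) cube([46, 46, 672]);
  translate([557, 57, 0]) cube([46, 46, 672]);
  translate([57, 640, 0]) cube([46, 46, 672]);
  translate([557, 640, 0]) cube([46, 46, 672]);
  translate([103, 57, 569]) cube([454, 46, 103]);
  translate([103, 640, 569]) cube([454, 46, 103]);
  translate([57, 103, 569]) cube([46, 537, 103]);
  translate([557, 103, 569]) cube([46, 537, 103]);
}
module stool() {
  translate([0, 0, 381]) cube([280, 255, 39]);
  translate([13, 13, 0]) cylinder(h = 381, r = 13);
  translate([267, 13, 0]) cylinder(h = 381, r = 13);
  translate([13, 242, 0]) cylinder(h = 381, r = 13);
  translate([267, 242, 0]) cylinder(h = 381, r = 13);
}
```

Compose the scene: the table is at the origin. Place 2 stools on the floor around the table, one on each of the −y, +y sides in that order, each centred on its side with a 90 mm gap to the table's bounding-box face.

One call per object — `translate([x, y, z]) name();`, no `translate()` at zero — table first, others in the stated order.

table();
translate([190, -345, 0]) stool();
translate([190, 833, 0]) stool();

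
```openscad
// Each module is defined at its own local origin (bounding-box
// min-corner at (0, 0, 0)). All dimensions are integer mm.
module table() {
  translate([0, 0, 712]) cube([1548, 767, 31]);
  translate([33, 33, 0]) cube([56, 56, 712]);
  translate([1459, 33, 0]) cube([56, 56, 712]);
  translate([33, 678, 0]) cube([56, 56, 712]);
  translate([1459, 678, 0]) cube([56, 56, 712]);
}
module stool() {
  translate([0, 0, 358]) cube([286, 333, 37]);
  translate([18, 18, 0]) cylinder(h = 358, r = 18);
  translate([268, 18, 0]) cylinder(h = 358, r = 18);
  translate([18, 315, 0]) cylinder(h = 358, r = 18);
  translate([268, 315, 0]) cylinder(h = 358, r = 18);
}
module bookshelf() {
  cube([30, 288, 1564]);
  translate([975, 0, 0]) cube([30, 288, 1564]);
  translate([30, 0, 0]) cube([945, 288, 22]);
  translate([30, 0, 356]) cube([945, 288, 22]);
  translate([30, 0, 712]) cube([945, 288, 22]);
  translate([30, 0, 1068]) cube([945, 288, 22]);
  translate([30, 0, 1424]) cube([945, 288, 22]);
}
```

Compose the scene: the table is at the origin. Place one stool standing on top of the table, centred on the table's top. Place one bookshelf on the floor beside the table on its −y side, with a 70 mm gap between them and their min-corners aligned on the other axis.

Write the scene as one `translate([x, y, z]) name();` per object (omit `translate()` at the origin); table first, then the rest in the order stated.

table();
translate([631, 217, 743]) stool();
translate([0, -358, 0]) bookshelf();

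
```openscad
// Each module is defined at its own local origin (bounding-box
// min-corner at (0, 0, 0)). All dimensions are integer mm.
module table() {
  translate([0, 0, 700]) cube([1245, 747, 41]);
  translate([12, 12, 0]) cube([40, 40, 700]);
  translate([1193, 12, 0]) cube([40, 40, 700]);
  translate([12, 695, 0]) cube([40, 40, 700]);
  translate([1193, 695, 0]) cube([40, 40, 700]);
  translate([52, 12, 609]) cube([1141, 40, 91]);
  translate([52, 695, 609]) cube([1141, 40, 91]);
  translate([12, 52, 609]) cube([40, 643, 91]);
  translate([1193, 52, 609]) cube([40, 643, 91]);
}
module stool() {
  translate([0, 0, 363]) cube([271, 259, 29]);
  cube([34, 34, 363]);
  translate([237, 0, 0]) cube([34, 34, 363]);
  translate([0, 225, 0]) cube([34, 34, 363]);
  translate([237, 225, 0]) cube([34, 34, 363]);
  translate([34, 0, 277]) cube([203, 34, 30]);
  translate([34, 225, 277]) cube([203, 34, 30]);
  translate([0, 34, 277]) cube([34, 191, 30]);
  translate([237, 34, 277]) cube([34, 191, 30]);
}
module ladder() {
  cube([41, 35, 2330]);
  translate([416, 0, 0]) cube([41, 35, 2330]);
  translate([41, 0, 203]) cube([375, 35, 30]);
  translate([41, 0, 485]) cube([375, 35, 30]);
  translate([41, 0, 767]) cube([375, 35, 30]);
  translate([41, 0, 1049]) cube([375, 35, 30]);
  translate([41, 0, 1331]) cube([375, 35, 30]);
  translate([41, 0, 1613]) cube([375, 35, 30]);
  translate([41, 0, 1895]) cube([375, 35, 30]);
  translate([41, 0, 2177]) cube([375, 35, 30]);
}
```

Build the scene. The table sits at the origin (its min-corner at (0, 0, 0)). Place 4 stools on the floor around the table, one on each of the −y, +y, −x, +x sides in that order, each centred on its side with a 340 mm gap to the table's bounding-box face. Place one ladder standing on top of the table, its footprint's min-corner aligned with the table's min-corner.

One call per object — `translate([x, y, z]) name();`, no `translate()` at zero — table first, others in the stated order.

table();
translate([487, -599, 0]) stool();
translate([487, 1087, 0]) stool();
translate([-611, 244, 0]) stool();
translate([1585, 244, 0]) stool();
translate([0, 0, 741]) ladder();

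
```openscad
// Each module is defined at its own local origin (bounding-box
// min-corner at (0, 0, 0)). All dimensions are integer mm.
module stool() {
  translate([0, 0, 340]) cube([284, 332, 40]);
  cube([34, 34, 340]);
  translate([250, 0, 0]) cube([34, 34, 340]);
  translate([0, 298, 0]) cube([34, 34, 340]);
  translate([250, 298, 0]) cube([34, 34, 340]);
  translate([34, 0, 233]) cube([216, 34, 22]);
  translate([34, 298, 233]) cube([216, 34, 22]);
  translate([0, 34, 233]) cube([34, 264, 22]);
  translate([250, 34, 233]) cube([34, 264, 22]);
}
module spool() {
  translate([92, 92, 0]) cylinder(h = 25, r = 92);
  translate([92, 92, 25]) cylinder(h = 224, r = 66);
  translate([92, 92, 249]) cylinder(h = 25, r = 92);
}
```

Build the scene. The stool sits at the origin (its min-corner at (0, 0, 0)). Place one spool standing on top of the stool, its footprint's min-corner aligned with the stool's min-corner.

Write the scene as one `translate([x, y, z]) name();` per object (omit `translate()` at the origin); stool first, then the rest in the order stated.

stool();
translate([0, 0, 380]) spool();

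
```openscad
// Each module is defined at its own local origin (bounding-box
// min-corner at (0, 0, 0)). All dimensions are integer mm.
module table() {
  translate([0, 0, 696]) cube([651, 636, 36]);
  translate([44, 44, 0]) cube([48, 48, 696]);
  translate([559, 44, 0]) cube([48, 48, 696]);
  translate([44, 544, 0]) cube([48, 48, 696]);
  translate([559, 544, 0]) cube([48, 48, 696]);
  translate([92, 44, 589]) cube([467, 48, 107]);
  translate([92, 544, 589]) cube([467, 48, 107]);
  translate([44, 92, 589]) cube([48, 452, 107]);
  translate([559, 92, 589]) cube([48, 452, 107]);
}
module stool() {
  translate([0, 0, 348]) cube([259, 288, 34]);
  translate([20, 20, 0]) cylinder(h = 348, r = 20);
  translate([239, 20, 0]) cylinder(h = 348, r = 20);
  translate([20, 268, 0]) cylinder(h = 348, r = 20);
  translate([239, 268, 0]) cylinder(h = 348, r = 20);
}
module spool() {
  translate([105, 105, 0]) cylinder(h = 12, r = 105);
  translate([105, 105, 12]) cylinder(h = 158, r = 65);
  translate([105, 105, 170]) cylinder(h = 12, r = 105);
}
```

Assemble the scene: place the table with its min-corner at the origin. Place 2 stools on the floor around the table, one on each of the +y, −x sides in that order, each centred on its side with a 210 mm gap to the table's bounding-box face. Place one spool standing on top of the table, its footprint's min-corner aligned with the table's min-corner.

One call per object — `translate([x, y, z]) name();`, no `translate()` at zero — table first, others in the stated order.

table();
translate([196, 846, 0]) stool();
translate([-469, 174, 0]) stool();
translate([0, 0, 732]) spool();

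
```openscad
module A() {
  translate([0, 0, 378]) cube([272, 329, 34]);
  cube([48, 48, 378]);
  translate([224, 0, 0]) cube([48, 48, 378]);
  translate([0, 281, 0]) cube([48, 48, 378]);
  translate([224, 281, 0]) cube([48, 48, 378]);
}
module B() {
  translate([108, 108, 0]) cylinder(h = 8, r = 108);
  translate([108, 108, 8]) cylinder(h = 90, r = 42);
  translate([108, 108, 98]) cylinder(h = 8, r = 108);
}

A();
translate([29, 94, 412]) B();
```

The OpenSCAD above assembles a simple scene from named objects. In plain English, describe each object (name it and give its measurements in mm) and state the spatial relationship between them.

A is a four-legged stool. The seat is 272×329 mm, 34 mm thick, top at z = 412 mm. It stands on four square legs, each 48×48 mm in cross-section, from z = 0 to the seat underside, each flush with a corner of the seat.

B is a spool: two coaxial disc flanges of radius 108 mm and thickness 8 mm, joined by a core cylinder of radius 42 mm and height 90 mm. The lower flange rests on z = 0 and the three cylinders share a vertical axis.

The spool is on top of the stool.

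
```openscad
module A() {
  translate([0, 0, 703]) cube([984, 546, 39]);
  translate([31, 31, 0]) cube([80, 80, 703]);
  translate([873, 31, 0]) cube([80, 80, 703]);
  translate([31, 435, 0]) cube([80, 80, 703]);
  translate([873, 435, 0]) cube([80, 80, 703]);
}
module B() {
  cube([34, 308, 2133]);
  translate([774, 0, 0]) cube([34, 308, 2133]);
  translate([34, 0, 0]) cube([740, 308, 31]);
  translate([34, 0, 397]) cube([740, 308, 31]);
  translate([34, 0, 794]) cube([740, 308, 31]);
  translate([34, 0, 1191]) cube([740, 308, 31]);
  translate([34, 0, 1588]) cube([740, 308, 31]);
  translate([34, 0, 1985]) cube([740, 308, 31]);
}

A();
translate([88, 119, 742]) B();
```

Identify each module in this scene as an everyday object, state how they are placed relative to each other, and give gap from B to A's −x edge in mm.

The bookshelf's min-x is at 88; the table's min-x is 0; gap = 88 mm.

A is a table. B is a bookshelf. The bookshelf is on top of the table, centred. The gap from the bookshelf to the table's −x edge is 88 mm.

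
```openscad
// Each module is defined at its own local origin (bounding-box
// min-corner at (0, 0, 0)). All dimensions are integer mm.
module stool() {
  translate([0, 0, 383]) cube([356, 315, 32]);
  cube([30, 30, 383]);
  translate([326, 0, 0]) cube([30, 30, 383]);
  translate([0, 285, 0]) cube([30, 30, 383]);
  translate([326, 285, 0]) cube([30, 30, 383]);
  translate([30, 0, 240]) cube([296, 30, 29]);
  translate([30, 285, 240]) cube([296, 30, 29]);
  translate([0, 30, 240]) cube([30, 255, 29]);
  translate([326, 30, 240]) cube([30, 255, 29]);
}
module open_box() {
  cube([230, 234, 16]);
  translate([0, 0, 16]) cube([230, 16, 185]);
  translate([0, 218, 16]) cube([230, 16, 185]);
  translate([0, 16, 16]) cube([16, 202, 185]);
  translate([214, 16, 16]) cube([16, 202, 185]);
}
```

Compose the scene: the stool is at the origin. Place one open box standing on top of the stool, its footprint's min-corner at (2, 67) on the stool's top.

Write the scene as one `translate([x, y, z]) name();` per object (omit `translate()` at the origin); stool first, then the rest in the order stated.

stool();
translate([2, 67, 415]) open_box();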